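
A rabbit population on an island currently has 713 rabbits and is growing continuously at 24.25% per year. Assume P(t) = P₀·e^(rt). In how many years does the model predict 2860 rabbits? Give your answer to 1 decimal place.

t ≈ 5.7 years

2860 = 713 · e^(0.2425·t)
t = ln(2860/713) / 0.2425 = ln(4.01122) / 0.2425 = 1.3891 / 0.2425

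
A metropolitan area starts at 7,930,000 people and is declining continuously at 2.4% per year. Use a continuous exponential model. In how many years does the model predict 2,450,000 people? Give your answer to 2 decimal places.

t ≈ 48.94 years

2450000 = 7930000 · e^(-0.024·t)
t = ln(2450000/7930000) / -0.024 = ln(0.30895) / -0.024 = -1.17457 / -0.024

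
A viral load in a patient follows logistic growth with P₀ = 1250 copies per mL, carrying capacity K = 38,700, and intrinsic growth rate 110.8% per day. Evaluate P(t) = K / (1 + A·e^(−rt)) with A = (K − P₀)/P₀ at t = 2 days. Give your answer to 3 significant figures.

A = (38700 − 1250)/1250 = 29.96
P(2) = 38700 / (1 + 29.96·e^(−1.108·2)) = 38700 / (1 + 29.96·0.109044)
= 38700 / 4.26697 ≈ 9069.67

≈ 9,070 copies per mL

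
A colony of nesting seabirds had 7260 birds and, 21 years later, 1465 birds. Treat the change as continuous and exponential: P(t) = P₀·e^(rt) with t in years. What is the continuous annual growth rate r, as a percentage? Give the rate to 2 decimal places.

1465 = 7260 · e^(r·21)
e^(21r) = 1465/7260 = 0.20179
r = ln(0.20179) / 21 = -1.60052 / 21

r ≈ -7.62% per year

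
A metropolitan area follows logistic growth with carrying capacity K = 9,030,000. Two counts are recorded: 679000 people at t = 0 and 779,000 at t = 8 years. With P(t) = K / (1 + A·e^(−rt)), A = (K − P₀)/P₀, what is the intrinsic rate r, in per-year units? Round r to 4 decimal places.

A = (9030000 − 679000)/679000 = 12.29897
779000 = 9030000/(1 + 12.29897·e^(−r·8)) → e^(−8r) = (11.59178 − 1)/12.29897 = 0.861193
r = −ln(0.861193)/8 = 0.14944/8

r ≈ 0.0187 per year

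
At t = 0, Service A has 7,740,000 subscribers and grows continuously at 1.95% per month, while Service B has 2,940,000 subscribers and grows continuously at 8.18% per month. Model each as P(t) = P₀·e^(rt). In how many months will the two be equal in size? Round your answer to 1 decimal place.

t ≈ 15.5 months

7740000·e^(0.0195t) = 2940000·e^(0.0818t)
7740000/2940000 = e^((0.0818 − 0.0195)t) → ln(2.63265) = 0.0623·t
t = 0.96799 / 0.0623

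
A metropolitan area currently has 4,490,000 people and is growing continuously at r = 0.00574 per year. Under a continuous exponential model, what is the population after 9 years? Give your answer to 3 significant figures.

≈ 4,730,000 people

P(9) = 4490000 · e^(0.00574·9) = 4490000 · e^(0.05166)
= 4490000 · 1.05302 ≈ 4728049.27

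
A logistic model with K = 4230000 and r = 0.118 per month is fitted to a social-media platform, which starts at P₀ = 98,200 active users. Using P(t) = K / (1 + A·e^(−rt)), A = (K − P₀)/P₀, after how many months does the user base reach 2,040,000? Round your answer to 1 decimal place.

A = (4230000 − 98200)/98200 = 42.07536
2040000 = 4230000/(1 + 42.07536·e^(−0.118t)) → 1 + 42.07536·e^(−0.118t) = 2.07353
e^(−0.118t) = 0.025514 → t = ln(39.19348)/0.118 = 3.66851/0.118

t ≈ 31.1 months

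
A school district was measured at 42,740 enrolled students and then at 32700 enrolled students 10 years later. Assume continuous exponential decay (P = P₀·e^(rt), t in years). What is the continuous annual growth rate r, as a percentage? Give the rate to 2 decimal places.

r ≈ -2.68% per year

32700 = 42740 · e^(r·10)
e^(10r) = 32700/42740 = 0.76509
r = ln(0.76509) / 10 = -0.26776 / 10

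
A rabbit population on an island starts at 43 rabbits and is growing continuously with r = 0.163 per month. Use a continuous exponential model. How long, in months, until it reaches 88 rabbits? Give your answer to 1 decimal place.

88 = 43 · e^(0.163·t)
t = ln(88/43) / 0.163 = ln(2.04651) / 0.163 = 0.71614 / 0.163

t ≈ 4.4 months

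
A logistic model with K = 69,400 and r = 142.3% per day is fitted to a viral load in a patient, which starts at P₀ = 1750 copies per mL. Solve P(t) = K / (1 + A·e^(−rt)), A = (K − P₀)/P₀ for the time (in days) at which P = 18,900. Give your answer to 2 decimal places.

t ≈ 1.88 days

A = (69400 − 1750)/1750 = 38.65714
18900 = 69400/(1 + 38.65714·e^(−1.423t)) → 1 + 38.65714·e^(−1.423t) = 3.67196
e^(−1.423t) = 0.069119 → t = ln(14.46772)/1.423 = 2.67192/1.423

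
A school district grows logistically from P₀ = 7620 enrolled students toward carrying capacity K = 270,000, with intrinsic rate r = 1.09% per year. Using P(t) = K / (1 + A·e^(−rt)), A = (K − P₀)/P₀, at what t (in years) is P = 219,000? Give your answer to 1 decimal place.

t ≈ 458.4 years

A = (270000 − 7620)/7620 = 34.43307
219000 = 270000/(1 + 34.43307·e^(−0.0109t)) → 1 + 34.43307·e^(−0.0109t) = 1.23288
e^(−0.0109t) = 0.006763 → t = ln(147.85966)/0.0109 = 4.99626/0.0109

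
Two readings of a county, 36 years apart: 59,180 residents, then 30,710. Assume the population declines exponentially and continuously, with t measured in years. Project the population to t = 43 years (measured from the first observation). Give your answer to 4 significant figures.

≈ 27,030 residents

r = ln(30710/59180) / 36 ≈ -0.018222 per year
P(43) = 59180 · e^(-0.018222·43) = 59180 · 0.45678 ≈ 27032.33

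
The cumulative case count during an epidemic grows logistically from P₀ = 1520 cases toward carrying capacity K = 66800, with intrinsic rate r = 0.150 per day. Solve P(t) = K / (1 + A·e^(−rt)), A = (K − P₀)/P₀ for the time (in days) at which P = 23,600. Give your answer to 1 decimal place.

t ≈ 21.0 days

A = (66800 − 1520)/1520 = 42.94737
23600 = 66800/(1 + 42.94737·e^(−0.15t)) → 1 + 42.94737·e^(−0.15t) = 2.83051
e^(−0.15t) = 0.042622 → t = ln(23.46199)/0.15 = 3.15538/0.15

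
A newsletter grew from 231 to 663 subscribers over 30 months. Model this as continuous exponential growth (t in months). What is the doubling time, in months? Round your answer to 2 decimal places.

r = ln(663/231) / 30 = ln(2.87013) / 30 ≈ 0.035145 per month
doubling time = ln 2 / |r| = 0.69315 / 0.035145

doubling time ≈ 19.72 months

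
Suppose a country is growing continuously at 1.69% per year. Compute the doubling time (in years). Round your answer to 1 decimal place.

doubling time = ln(2) / |r| = 0.69315 / 0.0169

doubling time ≈ 41.0 years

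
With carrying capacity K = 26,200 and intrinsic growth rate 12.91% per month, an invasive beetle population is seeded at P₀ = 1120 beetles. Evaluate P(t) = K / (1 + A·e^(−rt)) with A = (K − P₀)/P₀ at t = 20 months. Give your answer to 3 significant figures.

A = (26200 − 1120)/1120 = 22.39286
P(20) = 26200 / (1 + 22.39286·e^(−0.1291·20)) = 26200 / (1 + 22.39286·0.075623)
= 26200 / 2.69341 ≈ 9727.46

≈ 9,730 beetles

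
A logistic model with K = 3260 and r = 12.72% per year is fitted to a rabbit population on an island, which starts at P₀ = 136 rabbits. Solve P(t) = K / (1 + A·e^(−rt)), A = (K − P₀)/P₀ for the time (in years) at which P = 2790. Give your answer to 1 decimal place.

A = (3260 − 136)/136 = 22.97059
2790 = 3260/(1 + 22.97059·e^(−0.1272t)) → 1 + 22.97059·e^(−0.1272t) = 1.16846
e^(−0.1272t) = 0.007334 → t = ln(136.35732)/0.1272 = 4.91528/0.1272

t ≈ 38.6 years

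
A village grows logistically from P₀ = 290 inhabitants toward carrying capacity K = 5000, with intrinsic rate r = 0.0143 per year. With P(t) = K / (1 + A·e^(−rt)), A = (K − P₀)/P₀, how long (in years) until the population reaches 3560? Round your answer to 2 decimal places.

t ≈ 258.23 years

A = (5000 − 290)/290 = 16.24138
3560 = 5000/(1 + 16.24138·e^(−0.0143t)) → 1 + 16.24138·e^(−0.0143t) = 1.40449
e^(−0.0143t) = 0.024905 → t = ln(40.1523)/0.0143 = 3.69268/0.0143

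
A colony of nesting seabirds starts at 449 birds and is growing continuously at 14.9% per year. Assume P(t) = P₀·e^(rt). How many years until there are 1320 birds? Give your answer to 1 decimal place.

t ≈ 7.2 years

1320 = 449 · e^(0.149·t)
t = ln(1320/449) / 0.149 = ln(2.93987) / 0.149 = 1.07836 / 0.149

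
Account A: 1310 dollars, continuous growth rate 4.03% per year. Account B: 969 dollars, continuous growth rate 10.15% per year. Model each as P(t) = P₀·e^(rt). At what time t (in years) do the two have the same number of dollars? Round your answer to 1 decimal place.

t ≈ 4.9 years

1310·e^(0.0403t) = 969·e^(0.1015t)
1310/969 = e^((0.1015 − 0.0403)t) → ln(1.35191) = 0.0612·t
t = 0.30152 / 0.0612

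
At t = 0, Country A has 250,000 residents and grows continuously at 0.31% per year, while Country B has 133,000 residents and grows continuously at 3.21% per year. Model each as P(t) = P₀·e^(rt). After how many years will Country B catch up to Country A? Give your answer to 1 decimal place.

250000·e^(0.0031t) = 133000·e^(0.0321t)
250000/133000 = e^((0.0321 − 0.0031)t) → ln(1.8797) = 0.029·t
t = 0.63111 / 0.029

t ≈ 21.8 years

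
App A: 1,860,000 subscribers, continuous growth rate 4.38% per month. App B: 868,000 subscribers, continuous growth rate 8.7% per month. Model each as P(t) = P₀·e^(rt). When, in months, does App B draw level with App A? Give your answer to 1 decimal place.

t ≈ 17.6 months

1860000·e^(0.0438t) = 868000·e^(0.087t)
1860000/868000 = e^((0.087 − 0.0438)t) → ln(2.14286) = 0.0432·t
t = 0.76214 / 0.0432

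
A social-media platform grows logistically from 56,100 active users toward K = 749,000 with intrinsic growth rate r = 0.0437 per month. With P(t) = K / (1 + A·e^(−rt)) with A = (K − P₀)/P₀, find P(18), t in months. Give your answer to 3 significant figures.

≈ 113,000 active users

A = (749000 − 56100)/56100 = 12.35116
P(18) = 749000 / (1 + 12.35116·e^(−0.0437·18)) = 749000 / (1 + 12.35116·0.45539)
= 749000 / 6.6246 ≈ 113063.43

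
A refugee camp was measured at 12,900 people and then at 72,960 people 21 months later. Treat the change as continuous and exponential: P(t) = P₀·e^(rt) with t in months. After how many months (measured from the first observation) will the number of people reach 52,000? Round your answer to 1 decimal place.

t ≈ 16.9 months

r = ln(72960/12900) / 21 ≈ 0.082509 per month
t = ln(52000/12900) / r = 1.39402 / 0.082509 ≈ 16.895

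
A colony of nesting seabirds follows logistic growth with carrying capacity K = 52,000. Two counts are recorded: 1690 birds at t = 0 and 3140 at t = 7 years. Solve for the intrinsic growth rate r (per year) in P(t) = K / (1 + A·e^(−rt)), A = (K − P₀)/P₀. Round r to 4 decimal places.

r ≈ 0.0927 per year

A = (52000 − 1690)/1690 = 29.76923
3140 = 52000/(1 + 29.76923·e^(−r·7)) → e^(−7r) = (16.56051 − 1)/29.76923 = 0.522704
r = −ln(0.522704)/7 = 0.64874/7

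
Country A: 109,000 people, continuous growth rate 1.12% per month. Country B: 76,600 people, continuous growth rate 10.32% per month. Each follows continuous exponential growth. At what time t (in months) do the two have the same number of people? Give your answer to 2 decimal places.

t ≈ 3.83 months

109000·e^(0.0112t) = 76600·e^(0.1032t)
109000/76600 = e^((0.1032 − 0.0112)t) → ln(1.42298) = 0.092·t
t = 0.35275 / 0.092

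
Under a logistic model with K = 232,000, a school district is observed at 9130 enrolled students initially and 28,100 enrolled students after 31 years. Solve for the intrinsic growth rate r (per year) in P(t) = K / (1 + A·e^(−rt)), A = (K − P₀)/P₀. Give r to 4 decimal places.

A = (232000 − 9130)/9130 = 24.41073
28100 = 232000/(1 + 24.41073·e^(−r·31)) → e^(−31r) = (8.25623 − 1)/24.41073 = 0.297256
r = −ln(0.297256)/31 = 1.21316/31

r ≈ 0.0391 per year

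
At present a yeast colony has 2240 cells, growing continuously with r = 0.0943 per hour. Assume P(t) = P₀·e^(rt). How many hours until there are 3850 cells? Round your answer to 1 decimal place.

3850 = 2240 · e^(0.0943·t)
t = ln(3850/2240) / 0.0943 = ln(1.71875) / 0.0943 = 0.5416 / 0.0943

t ≈ 5.7 hours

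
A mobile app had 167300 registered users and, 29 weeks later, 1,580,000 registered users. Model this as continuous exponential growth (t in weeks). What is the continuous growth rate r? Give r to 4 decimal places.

1580000 = 167300 · e^(r·29)
e^(29r) = 1580000/167300 = 9.44411
r = ln(9.44411) / 29 = 2.24539 / 29

r ≈ 0.0774 per week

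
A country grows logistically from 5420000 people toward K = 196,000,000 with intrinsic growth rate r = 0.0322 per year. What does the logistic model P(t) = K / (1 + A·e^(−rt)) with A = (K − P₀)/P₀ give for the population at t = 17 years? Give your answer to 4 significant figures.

A = (196000000 − 5420000)/5420000 = 35.16236
P(17) = 196000000 / (1 + 35.16236·e^(−0.0322·17)) = 196000000 / (1 + 35.16236·0.578452)
= 196000000 / 21.33973 ≈ 9184744.94

≈ 9,185,000 people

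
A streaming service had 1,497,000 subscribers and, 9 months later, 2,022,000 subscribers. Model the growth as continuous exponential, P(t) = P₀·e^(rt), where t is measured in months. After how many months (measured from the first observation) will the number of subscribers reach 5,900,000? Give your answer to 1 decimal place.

r = ln(2022000/1497000) / 9 ≈ 0.033403 per month
t = ln(5900000/1497000) / r = 1.37149 / 0.033403 ≈ 41.059

t ≈ 41.1 months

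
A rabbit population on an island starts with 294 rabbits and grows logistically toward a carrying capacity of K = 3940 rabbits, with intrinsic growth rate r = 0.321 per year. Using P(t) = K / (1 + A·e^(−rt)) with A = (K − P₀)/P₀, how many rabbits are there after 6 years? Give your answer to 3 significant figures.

A = (3940 − 294)/294 = 12.40136
P(6) = 3940 / (1 + 12.40136·e^(−0.321·6)) = 3940 / (1 + 12.40136·0.14573)
= 3940 / 2.80725 ≈ 1403.51

≈ 1,400 rabbits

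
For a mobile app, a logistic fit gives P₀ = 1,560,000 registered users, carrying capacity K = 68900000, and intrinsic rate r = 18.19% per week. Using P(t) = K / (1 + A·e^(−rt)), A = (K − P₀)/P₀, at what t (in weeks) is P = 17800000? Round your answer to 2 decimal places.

t ≈ 14.90 weeks

A = (68900000 − 1560000)/1560000 = 43.16667
17800000 = 68900000/(1 + 43.16667·e^(−0.1819t)) → 1 + 43.16667·e^(−0.1819t) = 3.87079
e^(−0.1819t) = 0.066505 → t = ln(15.03653)/0.1819 = 2.71048/0.1819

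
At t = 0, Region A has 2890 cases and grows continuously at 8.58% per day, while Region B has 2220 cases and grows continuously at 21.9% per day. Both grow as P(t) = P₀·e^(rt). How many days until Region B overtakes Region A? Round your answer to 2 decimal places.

2890·e^(0.0858t) = 2220·e^(0.219t)
2890/2220 = e^((0.219 − 0.0858)t) → ln(1.3018) = 0.1332·t
t = 0.26375 / 0.1332

t ≈ 1.98 days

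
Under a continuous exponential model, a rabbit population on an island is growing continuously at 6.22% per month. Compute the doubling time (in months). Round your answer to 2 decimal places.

doubling time ≈ 11.14 months

doubling time = ln(2) / |r| = 0.69315 / 0.0622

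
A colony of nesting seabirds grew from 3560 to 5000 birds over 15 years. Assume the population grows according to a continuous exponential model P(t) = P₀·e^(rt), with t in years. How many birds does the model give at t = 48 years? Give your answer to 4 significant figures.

≈ 10,560 birds

r = ln(5000/3560) / 15 ≈ 0.022645 per year
P(48) = 3560 · e^(0.022645·48) = 3560 · 2.96527 ≈ 10556.36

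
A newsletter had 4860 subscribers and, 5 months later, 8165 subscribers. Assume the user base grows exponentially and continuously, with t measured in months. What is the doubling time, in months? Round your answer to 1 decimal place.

r = ln(8165/4860) / 5 = ln(1.68004) / 5 ≈ 0.103764 per month
doubling time = ln 2 / |r| = 0.69315 / 0.103764

doubling time ≈ 6.7 months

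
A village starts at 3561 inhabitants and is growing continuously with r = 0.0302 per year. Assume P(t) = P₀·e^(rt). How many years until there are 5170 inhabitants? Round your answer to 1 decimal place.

5170 = 3561 · e^(0.0302·t)
t = ln(5170/3561) / 0.0302 = ln(1.45184) / 0.0302 = 0.37283 / 0.0302

t ≈ 12.3 years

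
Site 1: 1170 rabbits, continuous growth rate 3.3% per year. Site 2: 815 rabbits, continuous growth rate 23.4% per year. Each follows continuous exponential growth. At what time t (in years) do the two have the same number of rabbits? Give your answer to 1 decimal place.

t ≈ 1.8 years

1170·e^(0.033t) = 815·e^(0.234t)
1170/815 = e^((0.234 − 0.033)t) → ln(1.43558) = 0.201·t
t = 0.36157 / 0.201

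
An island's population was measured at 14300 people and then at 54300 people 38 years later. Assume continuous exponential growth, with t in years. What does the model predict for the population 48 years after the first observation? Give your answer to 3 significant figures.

≈ 77,100 people

r = ln(54300/14300) / 38 ≈ 0.035112 per year
P(48) = 14300 · e^(0.035112·48) = 14300 · 5.39454 ≈ 77141.89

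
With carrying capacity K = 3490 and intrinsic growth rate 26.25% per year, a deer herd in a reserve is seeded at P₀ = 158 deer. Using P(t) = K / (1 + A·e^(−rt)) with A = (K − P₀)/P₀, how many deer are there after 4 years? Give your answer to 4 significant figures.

A = (3490 − 158)/158 = 21.08861
P(4) = 3490 / (1 + 21.08861·e^(−0.2625·4)) = 3490 / (1 + 21.08861·0.349938)
= 3490 / 8.3797 ≈ 416.48

≈ 416.5 deer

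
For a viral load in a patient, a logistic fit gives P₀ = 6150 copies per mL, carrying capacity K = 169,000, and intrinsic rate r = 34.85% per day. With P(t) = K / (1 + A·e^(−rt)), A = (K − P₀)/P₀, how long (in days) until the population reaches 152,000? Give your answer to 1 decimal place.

A = (169000 − 6150)/6150 = 26.47967
152000 = 169000/(1 + 26.47967·e^(−0.3485t)) → 1 + 26.47967·e^(−0.3485t) = 1.11184
e^(−0.3485t) = 0.004224 → t = ln(236.75945)/0.3485 = 5.46704/0.3485

t ≈ 15.7 days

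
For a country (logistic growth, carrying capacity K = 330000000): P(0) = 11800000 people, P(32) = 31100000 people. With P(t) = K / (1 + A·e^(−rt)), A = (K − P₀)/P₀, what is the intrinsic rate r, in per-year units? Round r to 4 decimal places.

A = (330000000 − 11800000)/11800000 = 26.9661
31100000 = 330000000/(1 + 26.9661·e^(−r·32)) → e^(−32r) = (10.61093 − 1)/26.9661 = 0.356408
r = −ln(0.356408)/32 = 1.03168/32

r ≈ 0.0322 per year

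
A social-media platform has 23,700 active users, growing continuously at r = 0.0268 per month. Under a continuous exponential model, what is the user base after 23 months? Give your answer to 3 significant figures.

P(23) = 23700 · e^(0.0268·23) = 23700 · e^(0.6164)
= 23700 · 1.85225 ≈ 43898.28

≈ 43,900 active users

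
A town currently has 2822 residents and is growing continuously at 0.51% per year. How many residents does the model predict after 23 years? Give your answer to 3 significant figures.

P(23) = 2822 · e^(0.0051·23) = 2822 · e^(0.1173)
= 2822 · 1.12446 ≈ 3173.22

≈ 3,170 residents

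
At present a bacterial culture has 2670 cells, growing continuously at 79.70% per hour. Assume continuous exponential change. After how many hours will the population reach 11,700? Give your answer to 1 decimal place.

11700 = 2670 · e^(0.797·t)
t = ln(11700/2670) / 0.797 = ln(4.38202) / 0.797 = 1.47751 / 0.797

t ≈ 1.9 hours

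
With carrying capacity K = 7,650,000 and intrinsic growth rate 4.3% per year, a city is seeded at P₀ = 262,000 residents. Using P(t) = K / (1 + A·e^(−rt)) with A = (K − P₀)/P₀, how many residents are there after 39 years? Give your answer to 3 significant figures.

≈ 1,220,000 residents

A = (7650000 − 262000)/262000 = 28.19847
P(39) = 7650000 / (1 + 28.19847·e^(−0.043·39)) = 7650000 / (1 + 28.19847·0.186934)
= 7650000 / 6.27125 ≈ 1219852.18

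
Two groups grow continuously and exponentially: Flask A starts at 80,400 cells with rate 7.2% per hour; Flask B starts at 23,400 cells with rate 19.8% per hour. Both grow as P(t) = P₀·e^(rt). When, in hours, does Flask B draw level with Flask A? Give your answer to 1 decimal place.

t ≈ 9.8 hours

80400·e^(0.072t) = 23400·e^(0.198t)
80400/23400 = e^((0.198 − 0.072)t) → ln(3.4359) = 0.126·t
t = 1.23428 / 0.126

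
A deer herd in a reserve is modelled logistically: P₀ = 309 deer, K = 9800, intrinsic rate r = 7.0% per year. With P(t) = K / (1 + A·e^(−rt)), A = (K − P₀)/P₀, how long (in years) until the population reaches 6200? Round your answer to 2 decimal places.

t ≈ 56.69 years

A = (9800 − 309)/309 = 30.71521
6200 = 9800/(1 + 30.71521·e^(−0.07t)) → 1 + 30.71521·e^(−0.07t) = 1.58065
e^(−0.07t) = 0.018904 → t = ln(52.89842)/0.07 = 3.96837/0.07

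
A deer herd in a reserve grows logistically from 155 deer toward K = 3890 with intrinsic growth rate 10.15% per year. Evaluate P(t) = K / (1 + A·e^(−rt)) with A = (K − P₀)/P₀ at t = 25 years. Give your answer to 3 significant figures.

A = (3890 − 155)/155 = 24.09677
P(25) = 3890 / (1 + 24.09677·e^(−0.1015·25)) = 3890 / (1 + 24.09677·0.079064)
= 3890 / 2.90518 ≈ 1338.99

≈ 1,340 deer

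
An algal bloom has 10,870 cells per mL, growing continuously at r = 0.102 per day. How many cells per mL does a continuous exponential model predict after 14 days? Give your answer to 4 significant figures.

≈ 45,330 cells per mL

P(14) = 10870 · e^(0.102·14) = 10870 · e^(1.428)
= 10870 · 4.17035 ≈ 45331.71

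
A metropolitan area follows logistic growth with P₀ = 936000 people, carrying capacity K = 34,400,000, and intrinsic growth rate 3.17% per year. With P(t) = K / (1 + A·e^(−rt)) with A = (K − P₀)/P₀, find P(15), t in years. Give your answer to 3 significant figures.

≈ 1,480,000 people

A = (34400000 − 936000)/936000 = 35.75214
P(15) = 34400000 / (1 + 35.75214·e^(−0.0317·15)) = 34400000 / (1 + 35.75214·0.621574)
= 34400000 / 23.22261 ≈ 1481315.26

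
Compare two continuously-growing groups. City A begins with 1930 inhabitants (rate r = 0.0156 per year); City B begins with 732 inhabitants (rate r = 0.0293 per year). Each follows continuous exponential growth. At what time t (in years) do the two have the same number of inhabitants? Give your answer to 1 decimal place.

t ≈ 70.8 years

1930·e^(0.0156t) = 732·e^(0.0293t)
1930/732 = e^((0.0293 − 0.0156)t) → ln(2.63661) = 0.0137·t
t = 0.96949 / 0.0137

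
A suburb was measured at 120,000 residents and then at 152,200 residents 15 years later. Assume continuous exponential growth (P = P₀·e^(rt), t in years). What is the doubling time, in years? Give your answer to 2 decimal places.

r = ln(152200/120000) / 15 = ln(1.26833) / 15 ≈ 0.015847 per year
doubling time = ln 2 / |r| = 0.69315 / 0.015847

doubling time ≈ 43.74 years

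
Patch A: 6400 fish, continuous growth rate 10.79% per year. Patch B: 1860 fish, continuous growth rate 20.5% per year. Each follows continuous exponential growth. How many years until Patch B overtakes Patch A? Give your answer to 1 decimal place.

t ≈ 12.7 years

6400·e^(0.1079t) = 1860·e^(0.205t)
6400/1860 = e^((0.205 − 0.1079)t) → ln(3.44086) = 0.0971·t
t = 1.23572 / 0.0971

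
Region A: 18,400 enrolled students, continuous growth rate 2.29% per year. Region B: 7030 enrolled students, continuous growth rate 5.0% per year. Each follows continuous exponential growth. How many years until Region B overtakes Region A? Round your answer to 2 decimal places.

18400·e^(0.0229t) = 7030·e^(0.05t)
18400/7030 = e^((0.05 − 0.0229)t) → ln(2.61735) = 0.0271·t
t = 0.96216 / 0.0271

t ≈ 35.50 years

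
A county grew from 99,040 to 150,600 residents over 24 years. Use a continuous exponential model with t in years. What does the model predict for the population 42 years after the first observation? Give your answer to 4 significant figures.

r = ln(150600/99040) / 24 ≈ 0.017463 per year
P(42) = 99040 · e^(0.017463·42) = 99040 · 2.08221 ≈ 206222.35

≈ 206,200 residents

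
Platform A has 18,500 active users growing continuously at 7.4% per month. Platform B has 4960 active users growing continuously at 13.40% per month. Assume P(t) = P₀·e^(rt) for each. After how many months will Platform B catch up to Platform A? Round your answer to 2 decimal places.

18500·e^(0.074t) = 4960·e^(0.134t)
18500/4960 = e^((0.134 − 0.074)t) → ln(3.72984) = 0.06·t
t = 1.31636 / 0.06

t ≈ 21.94 months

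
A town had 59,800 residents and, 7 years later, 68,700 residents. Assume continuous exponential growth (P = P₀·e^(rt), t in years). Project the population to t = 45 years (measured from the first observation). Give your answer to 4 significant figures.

r = ln(68700/59800) / 7 ≈ 0.019821 per year
P(45) = 59800 · e^(0.019821·45) = 59800 · 2.43982 ≈ 145901.01

≈ 145,900 residents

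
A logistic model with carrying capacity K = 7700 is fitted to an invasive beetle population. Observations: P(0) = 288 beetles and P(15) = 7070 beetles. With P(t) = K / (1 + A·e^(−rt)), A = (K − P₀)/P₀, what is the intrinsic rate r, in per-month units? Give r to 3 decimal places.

A = (7700 − 288)/288 = 25.73611
7070 = 7700/(1 + 25.73611·e^(−r·15)) → e^(−15r) = (1.08911 − 1)/25.73611 = 0.003462
r = −ln(0.003462)/15 = 5.66579/15

r ≈ 0.378 per month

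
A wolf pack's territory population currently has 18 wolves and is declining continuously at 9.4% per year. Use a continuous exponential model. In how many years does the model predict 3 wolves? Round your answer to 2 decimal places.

t ≈ 19.06 years

3 = 18 · e^(-0.094·t)
t = ln(3/18) / -0.094 = ln(0.16667) / -0.094 = -1.79176 / -0.094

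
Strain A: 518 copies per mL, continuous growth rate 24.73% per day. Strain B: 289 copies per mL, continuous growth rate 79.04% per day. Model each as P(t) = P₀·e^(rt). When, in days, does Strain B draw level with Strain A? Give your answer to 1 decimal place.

518·e^(0.2473t) = 289·e^(0.7904t)
518/289 = e^((0.7904 − 0.2473)t) → ln(1.79239) = 0.5431·t
t = 0.58355 / 0.5431

t ≈ 1.1 days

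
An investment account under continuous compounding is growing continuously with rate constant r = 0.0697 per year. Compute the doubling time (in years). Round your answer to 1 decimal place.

doubling time = ln(2) / |r| = 0.69315 / 0.0697

doubling time ≈ 9.9 years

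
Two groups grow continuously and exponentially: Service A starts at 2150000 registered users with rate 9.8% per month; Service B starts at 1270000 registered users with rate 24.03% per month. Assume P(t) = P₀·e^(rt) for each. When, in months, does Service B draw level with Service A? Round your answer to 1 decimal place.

2150000·e^(0.098t) = 1270000·e^(0.2403t)
2150000/1270000 = e^((0.2403 − 0.098)t) → ln(1.69291) = 0.1423·t
t = 0.52645 / 0.1423

t ≈ 3.7 months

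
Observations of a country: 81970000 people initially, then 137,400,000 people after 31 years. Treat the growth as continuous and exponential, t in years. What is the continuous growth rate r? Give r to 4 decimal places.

r ≈ 0.0167 per year

137400000 = 81970000 · e^(r·31)
e^(31r) = 137400000/81970000 = 1.67622
r = ln(1.67622) / 31 = 0.51654 / 31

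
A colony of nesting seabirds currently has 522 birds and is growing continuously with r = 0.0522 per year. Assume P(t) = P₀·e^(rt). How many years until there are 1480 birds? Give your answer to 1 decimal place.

t ≈ 20.0 years

1480 = 522 · e^(0.0522·t)
t = ln(1480/522) / 0.0522 = ln(2.83525) / 0.0522 = 1.04213 / 0.0522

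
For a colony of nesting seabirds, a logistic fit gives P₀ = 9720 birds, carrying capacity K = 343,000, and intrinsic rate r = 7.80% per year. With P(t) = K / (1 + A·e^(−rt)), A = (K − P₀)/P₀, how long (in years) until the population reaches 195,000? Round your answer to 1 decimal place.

A = (343000 − 9720)/9720 = 34.28807
195000 = 343000/(1 + 34.28807·e^(−0.078t)) → 1 + 34.28807·e^(−0.078t) = 1.75897
e^(−0.078t) = 0.022135 → t = ln(45.17684)/0.078 = 3.81058/0.078

t ≈ 48.9 years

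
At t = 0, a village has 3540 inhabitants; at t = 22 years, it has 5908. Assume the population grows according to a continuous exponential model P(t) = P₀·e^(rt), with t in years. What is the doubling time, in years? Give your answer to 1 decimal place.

r = ln(5908/3540) / 22 = ln(1.66893) / 22 ≈ 0.023281 per year
doubling time = ln 2 / |r| = 0.69315 / 0.023281

doubling time ≈ 29.8 years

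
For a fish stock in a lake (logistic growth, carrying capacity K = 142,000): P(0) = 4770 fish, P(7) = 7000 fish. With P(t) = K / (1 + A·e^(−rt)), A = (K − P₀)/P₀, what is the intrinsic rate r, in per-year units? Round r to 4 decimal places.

r ≈ 0.0571 per year

A = (142000 − 4770)/4770 = 28.76939
7000 = 142000/(1 + 28.76939·e^(−r·7)) → e^(−7r) = (20.28571 − 1)/28.76939 = 0.670355
r = −ln(0.670355)/7 = 0.39995/7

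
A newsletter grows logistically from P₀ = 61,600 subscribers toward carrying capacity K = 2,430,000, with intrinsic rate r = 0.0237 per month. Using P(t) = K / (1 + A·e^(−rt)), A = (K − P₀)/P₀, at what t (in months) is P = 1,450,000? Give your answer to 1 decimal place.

A = (2430000 − 61600)/61600 = 38.44805
1450000 = 2430000/(1 + 38.44805·e^(−0.0237t)) → 1 + 38.44805·e^(−0.0237t) = 1.67586
e^(−0.0237t) = 0.017579 → t = ln(56.88742)/0.0237 = 4.04107/0.0237

t ≈ 170.5 months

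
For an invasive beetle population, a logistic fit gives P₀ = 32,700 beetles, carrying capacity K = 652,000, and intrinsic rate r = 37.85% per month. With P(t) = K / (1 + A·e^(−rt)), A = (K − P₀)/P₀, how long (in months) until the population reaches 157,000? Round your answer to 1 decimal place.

A = (652000 − 32700)/32700 = 18.93884
157000 = 652000/(1 + 18.93884·e^(−0.3785t)) → 1 + 18.93884·e^(−0.3785t) = 4.15287
e^(−0.3785t) = 0.166476 → t = ln(6.00686)/0.3785 = 1.7929/0.3785

t ≈ 4.7 months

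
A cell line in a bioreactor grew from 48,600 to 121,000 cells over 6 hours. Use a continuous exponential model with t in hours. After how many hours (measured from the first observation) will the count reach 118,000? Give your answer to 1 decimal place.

r = ln(121000/48600) / 6 ≈ 0.152028 per hour
t = ln(118000/48600) / r = 0.88706 / 0.152028 ≈ 5.835

t ≈ 5.8 hours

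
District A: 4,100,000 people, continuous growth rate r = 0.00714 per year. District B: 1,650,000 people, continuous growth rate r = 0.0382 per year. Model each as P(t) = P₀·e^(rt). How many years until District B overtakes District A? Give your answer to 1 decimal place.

4100000·e^(0.00714t) = 1650000·e^(0.0382t)
4100000/1650000 = e^((0.0382 − 0.00714)t) → ln(2.48485) = 0.03106·t
t = 0.91021 / 0.03106

t ≈ 29.3 years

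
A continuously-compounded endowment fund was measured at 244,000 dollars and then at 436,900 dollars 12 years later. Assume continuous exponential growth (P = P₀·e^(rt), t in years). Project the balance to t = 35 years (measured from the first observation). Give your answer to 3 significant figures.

r = ln(436900/244000) / 12 ≈ 0.048545 per year
P(35) = 244000 · e^(0.048545·35) = 244000 · 5.46882 ≈ 1334393.13

≈ 1,330,000 dollars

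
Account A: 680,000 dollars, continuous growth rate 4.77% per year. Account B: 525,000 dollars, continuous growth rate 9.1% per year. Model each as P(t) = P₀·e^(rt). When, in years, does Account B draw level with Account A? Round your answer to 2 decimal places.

680000·e^(0.0477t) = 525000·e^(0.091t)
680000/525000 = e^((0.091 − 0.0477)t) → ln(1.29524) = 0.0433·t
t = 0.25869 / 0.0433

t ≈ 5.97 years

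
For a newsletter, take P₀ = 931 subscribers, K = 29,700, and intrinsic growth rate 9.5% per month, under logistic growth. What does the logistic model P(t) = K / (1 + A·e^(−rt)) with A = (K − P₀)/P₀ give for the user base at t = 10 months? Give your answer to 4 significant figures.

A = (29700 − 931)/931 = 30.90118
P(10) = 29700 / (1 + 30.90118·e^(−0.095·10)) = 29700 / (1 + 30.90118·0.386741)
= 29700 / 12.95075 ≈ 2293.3

≈ 2,293 subscribers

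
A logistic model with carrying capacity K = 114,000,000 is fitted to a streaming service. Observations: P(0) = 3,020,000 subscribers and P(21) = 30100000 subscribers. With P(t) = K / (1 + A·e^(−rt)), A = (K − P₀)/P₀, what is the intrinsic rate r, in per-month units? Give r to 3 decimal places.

r ≈ 0.123 per month

A = (114000000 − 3020000)/3020000 = 36.74834
30100000 = 114000000/(1 + 36.74834·e^(−r·21)) → e^(−21r) = (3.78738 − 1)/36.74834 = 0.07585
r = −ln(0.07585)/21 = 2.57899/21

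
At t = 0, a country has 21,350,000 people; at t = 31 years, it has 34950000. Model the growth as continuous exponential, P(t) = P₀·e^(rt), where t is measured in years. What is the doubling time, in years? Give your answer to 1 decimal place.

r = ln(34950000/21350000) / 31 = ln(1.637) / 31 ≈ 0.015899 per year
doubling time = ln 2 / |r| = 0.69315 / 0.015899

doubling time ≈ 43.6 years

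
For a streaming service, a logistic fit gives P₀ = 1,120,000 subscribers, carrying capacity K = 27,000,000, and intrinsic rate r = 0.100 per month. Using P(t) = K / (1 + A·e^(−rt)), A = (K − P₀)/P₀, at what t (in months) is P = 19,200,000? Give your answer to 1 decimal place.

t ≈ 40.4 months

A = (27000000 − 1120000)/1120000 = 23.10714
19200000 = 27000000/(1 + 23.10714·e^(−0.1t)) → 1 + 23.10714·e^(−0.1t) = 1.40625
e^(−0.1t) = 0.017581 → t = ln(56.87912)/0.1 = 4.04093/0.1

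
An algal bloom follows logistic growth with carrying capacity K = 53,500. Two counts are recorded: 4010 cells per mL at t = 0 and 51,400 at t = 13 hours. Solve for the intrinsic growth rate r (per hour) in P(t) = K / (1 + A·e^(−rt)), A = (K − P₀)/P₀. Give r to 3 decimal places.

A = (53500 − 4010)/4010 = 12.34165
51400 = 53500/(1 + 12.34165·e^(−r·13)) → e^(−13r) = (1.04086 − 1)/12.34165 = 0.00331
r = −ln(0.00331)/13 = 5.71068/13

r ≈ 0.439 per hour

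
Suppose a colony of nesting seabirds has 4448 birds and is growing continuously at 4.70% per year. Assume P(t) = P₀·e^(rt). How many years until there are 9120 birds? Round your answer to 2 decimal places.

t ≈ 15.28 years

9120 = 4448 · e^(0.047·t)
t = ln(9120/4448) / 0.047 = ln(2.05036) / 0.047 = 0.71802 / 0.047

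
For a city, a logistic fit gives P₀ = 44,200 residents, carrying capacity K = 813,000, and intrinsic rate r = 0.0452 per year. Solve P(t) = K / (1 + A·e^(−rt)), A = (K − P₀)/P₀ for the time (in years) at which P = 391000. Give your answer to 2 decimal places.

t ≈ 61.50 years

A = (813000 − 44200)/44200 = 17.39367
391000 = 813000/(1 + 17.39367·e^(−0.0452t)) → 1 + 17.39367·e^(−0.0452t) = 2.07928
e^(−0.0452t) = 0.06205 → t = ln(16.11593)/0.0452 = 2.77981/0.0452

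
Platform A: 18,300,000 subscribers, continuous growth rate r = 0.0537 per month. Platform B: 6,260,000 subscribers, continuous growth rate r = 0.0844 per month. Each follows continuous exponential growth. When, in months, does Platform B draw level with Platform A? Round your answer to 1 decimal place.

18300000·e^(0.0537t) = 6260000·e^(0.0844t)
18300000/6260000 = e^((0.0844 − 0.0537)t) → ln(2.92332) = 0.0307·t
t = 1.07272 / 0.0307

t ≈ 34.9 months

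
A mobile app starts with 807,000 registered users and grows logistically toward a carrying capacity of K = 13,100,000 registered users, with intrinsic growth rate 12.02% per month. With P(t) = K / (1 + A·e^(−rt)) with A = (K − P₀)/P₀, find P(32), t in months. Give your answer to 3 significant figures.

≈ 9,880,000 registered users

A = (13100000 − 807000)/807000 = 15.23296
P(32) = 13100000 / (1 + 15.23296·e^(−0.1202·32)) = 13100000 / (1 + 15.23296·0.021356)
= 13100000 / 1.32532 ≈ 9884386.91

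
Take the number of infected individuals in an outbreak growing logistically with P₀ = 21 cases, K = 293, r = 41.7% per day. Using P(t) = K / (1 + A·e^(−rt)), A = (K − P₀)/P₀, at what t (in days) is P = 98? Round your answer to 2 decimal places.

t ≈ 4.49 days

A = (293 − 21)/21 = 12.95238
98 = 293/(1 + 12.95238·e^(−0.417t)) → 1 + 12.95238·e^(−0.417t) = 2.9898
e^(−0.417t) = 0.153624 → t = ln(6.5094)/0.417 = 1.87325/0.417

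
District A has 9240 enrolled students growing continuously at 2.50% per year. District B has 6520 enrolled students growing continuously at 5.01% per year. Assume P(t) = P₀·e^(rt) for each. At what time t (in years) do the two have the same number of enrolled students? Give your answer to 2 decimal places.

t ≈ 13.89 years

9240·e^(0.025t) = 6520·e^(0.0501t)
9240/6520 = e^((0.0501 − 0.025)t) → ln(1.41718) = 0.0251·t
t = 0.34867 / 0.0251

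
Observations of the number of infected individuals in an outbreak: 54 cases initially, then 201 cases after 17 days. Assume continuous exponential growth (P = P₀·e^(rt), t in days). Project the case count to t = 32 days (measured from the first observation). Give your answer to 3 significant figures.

≈ 641 cases

r = ln(201/54) / 17 ≈ 0.077313 per day
P(32) = 54 · e^(0.077313·32) = 54 · 11.87002 ≈ 640.98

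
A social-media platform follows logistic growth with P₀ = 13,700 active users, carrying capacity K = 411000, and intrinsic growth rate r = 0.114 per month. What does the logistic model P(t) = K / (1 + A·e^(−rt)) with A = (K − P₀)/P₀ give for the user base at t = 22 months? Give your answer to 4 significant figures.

A = (411000 − 13700)/13700 = 29
P(22) = 411000 / (1 + 29·e^(−0.114·22)) = 411000 / (1 + 29·0.081431)
= 411000 / 3.3615 ≈ 122266.95

≈ 122,300 active users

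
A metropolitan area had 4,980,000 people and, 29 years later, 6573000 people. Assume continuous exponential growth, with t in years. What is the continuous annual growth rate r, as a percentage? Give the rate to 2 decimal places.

r ≈ 0.96% per year

6573000 = 4980000 · e^(r·29)
e^(29r) = 6573000/4980000 = 1.31988
r = ln(1.31988) / 29 = 0.27754 / 29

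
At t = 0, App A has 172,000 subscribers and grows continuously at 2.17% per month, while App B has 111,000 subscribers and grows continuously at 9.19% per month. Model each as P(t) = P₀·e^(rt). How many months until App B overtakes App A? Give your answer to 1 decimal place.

t ≈ 6.2 months

172000·e^(0.0217t) = 111000·e^(0.0919t)
172000/111000 = e^((0.0919 − 0.0217)t) → ln(1.54955) = 0.0702·t
t = 0.43796 / 0.0702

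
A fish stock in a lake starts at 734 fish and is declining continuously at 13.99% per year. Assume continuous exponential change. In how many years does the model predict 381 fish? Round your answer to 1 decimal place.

381 = 734 · e^(-0.1399·t)
t = ln(381/734) / -0.1399 = ln(0.51907) / -0.1399 = -0.65571 / -0.1399

t ≈ 4.7 years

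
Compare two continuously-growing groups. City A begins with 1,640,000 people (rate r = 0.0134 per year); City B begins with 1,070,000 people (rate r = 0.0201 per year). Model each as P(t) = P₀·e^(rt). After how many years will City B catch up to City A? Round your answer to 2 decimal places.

t ≈ 63.74 years

1640000·e^(0.0134t) = 1070000·e^(0.0201t)
1640000/1070000 = e^((0.0201 − 0.0134)t) → ln(1.53271) = 0.0067·t
t = 0.42704 / 0.0067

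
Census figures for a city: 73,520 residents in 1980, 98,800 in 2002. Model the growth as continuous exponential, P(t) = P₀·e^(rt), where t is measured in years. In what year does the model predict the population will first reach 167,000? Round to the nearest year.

r = ln(98800/73520) / 22 = 0.29554/22 ≈ 0.013434 per year
t = ln(167000/73520) / r = 0.82044/0.013434 ≈ 61.07 years after 1980

year 2041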